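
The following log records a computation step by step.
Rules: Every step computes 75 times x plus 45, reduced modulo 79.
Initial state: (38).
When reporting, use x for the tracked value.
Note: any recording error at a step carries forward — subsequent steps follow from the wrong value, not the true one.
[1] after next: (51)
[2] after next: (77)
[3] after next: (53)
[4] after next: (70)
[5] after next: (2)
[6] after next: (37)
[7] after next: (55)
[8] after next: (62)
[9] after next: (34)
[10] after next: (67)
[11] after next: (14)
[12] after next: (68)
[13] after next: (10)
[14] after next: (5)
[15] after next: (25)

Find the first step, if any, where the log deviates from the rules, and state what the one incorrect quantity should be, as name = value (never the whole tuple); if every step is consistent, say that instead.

1. x = (75*38 + 45) mod 79 = 51 (no discrepancy)
2. x = (75*51 + 45) mod 79 = 78 (a discrepancy with the log)
That makes step 2 the first incorrect line — x = 78 is what it should show.

step 2, x = 78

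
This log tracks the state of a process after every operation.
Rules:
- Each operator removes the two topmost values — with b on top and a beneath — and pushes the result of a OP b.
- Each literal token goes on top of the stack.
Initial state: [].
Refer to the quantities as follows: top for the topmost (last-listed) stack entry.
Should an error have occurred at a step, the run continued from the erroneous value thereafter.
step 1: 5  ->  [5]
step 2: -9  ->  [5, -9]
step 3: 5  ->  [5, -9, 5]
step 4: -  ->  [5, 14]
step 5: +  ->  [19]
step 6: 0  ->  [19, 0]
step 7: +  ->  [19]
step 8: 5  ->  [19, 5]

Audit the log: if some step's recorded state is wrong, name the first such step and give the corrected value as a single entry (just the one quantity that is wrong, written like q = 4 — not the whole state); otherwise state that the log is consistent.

step 4, top = -14

step 1: push 5: top = 5 -> confirmed correct
step 2: push -9: top = -9 -> in agreement
step 3: push 5: top = 5 -> verified
step 4: -9 - 5 = -14 -> not what was recorded
First incorrect step: 4; the correct value is top = -14.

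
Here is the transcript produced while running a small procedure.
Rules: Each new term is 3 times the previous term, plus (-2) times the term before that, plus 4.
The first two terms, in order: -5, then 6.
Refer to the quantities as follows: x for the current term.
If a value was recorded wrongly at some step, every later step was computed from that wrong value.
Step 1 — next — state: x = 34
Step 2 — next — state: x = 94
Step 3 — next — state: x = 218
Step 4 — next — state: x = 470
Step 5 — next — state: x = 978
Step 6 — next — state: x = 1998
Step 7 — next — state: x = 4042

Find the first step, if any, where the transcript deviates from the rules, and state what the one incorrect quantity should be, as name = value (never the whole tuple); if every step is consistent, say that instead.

1. x = 3*(6) + (-2)*(-5) + (4) = 32 (the transcript disagrees here)
That makes step 1 the first incorrect line — x = 32 is what it should show.

step 1, x = 32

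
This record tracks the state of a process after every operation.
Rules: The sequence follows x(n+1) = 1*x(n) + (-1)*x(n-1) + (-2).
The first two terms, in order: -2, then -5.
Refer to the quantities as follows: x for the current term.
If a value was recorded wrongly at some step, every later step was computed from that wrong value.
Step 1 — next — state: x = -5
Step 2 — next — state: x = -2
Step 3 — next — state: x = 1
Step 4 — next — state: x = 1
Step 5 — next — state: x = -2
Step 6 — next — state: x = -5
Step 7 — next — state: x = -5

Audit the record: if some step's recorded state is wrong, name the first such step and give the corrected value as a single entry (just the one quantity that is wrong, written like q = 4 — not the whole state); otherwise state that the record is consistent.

step 1: x = 1*(-5) + (-1)*(-2) + (-2) = -5 -> exactly as logged
step 2: x = 1*(-5) + (-1)*(-5) + (-2) = -2 -> checks out
step 3: x = 1*(-2) + (-1)*(-5) + (-2) = 1 -> matches
step 4: x = 1*(1) + (-1)*(-2) + (-2) = 1 -> no discrepancy
step 5: x = 1*(1) + (-1)*(1) + (-2) = -2 -> matches
step 6: x = 1*(-2) + (-1)*(1) + (-2) = -5 -> matches
step 7: x = 1*(-5) + (-1)*(-2) + (-2) = -5 -> agrees with the record
Nothing is out of place; the run is error-free.

no error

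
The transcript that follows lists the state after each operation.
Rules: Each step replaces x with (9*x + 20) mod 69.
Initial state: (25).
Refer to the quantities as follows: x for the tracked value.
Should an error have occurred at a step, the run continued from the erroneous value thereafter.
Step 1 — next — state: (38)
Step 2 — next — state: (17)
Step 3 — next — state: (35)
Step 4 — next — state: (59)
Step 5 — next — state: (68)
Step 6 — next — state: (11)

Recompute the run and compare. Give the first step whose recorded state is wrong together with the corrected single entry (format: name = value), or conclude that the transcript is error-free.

Recomputing the run from the initial state:
step 1: x = 38
step 2: x = 17
step 3: x = 35
step 4: x = 59
step 5: x = 68
step 6: x = 11
This matches the transcript at every step.

no error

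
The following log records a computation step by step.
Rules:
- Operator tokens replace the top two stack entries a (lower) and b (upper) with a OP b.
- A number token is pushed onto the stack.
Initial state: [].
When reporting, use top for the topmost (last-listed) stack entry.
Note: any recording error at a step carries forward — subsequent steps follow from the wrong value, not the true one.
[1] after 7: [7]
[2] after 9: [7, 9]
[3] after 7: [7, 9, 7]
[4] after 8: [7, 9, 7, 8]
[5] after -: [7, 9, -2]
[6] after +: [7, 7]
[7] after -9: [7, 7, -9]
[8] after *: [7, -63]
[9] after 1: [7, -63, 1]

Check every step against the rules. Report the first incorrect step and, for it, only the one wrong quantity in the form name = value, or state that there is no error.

Step 1: push 7: top = 7 — matches.
Step 2: push 9: top = 9 — verified.
Step 3: push 7: top = 7 — no discrepancy.
Step 4: push 8: top = 8 — confirmed correct.
Step 5: 7 - 8 = -1 — first mismatch against the log.
So the first discrepancy is step 5, where the right value is top = -1.

step 5, top = -1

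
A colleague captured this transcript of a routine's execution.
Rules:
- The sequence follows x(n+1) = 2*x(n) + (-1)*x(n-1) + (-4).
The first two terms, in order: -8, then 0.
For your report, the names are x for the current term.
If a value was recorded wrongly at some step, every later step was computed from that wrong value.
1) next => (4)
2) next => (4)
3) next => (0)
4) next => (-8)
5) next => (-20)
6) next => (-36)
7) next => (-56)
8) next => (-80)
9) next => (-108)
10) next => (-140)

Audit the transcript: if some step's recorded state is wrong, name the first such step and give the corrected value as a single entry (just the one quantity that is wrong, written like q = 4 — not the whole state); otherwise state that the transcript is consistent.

no error

1. x = 2*(0) + (-1)*(-8) + (-4) = 4 (same as recorded)
2. x = 2*(4) + (-1)*(0) + (-4) = 4 (matches)
3. x = 2*(4) + (-1)*(4) + (-4) = 0 (consistent with the transcript)
4. x = 2*(0) + (-1)*(4) + (-4) = -8 (exactly as logged)
5. x = 2*(-8) + (-1)*(0) + (-4) = -20 (matches)
6. x = 2*(-20) + (-1)*(-8) + (-4) = -36 (agrees with the transcript)
7. x = 2*(-36) + (-1)*(-20) + (-4) = -56 (exactly as logged)
8. x = 2*(-56) + (-1)*(-36) + (-4) = -80 (same as recorded)
9. x = 2*(-80) + (-1)*(-56) + (-4) = -108 (confirmed correct)
10. x = 2*(-108) + (-1)*(-80) + (-4) = -140 (confirmed correct)
Every step is consistent.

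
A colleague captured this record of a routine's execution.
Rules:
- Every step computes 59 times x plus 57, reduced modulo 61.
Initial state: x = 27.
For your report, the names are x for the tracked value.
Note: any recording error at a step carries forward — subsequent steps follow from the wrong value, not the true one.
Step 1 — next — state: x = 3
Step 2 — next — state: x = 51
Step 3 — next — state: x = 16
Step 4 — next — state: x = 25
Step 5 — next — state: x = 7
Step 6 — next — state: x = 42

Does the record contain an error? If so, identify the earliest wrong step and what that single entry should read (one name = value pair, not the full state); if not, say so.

step 6, x = 43

Step 1: x = (59*27 + 57) mod 61 = 3 — same as recorded.
Step 2: x = (59*3 + 57) mod 61 = 51 — consistent with the record.
Step 3: x = (59*51 + 57) mod 61 = 16 — exactly as logged.
Step 4: x = (59*16 + 57) mod 61 = 25 — exactly as logged.
Step 5: x = (59*25 + 57) mod 61 = 7 — confirmed correct.
Step 6: x = (59*7 + 57) mod 61 = 43 — the recorded entry deviates here.
Conclusion: step 6 carries the first error; the entry should be x = 43.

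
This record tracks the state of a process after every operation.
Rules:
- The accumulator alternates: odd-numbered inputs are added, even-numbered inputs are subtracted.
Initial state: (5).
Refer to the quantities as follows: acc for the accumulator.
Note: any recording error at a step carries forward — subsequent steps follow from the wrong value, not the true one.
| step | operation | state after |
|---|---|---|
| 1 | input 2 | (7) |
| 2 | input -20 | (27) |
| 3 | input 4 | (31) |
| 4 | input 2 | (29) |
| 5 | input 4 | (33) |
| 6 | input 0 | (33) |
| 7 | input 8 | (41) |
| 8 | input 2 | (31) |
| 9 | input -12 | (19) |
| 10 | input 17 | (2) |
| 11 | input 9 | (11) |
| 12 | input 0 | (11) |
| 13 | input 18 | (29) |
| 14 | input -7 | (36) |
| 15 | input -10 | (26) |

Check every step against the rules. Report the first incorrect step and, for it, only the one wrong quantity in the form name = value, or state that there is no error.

Recomputing the run from the initial state:
step 1: acc = 7
step 2: acc = 27
step 3: acc = 31
step 4: acc = 29
step 5: acc = 33
step 6: acc = 33
step 7: acc = 41
step 8: acc = 39
step 9: acc = 27
step 10: acc = 10
step 11: acc = 19
step 12: acc = 19
step 13: acc = 37
step 14: acc = 44
step 15: acc = 34
The first disagreement with the record is at step 8, where the value should be acc = 39.

step 8, acc = 39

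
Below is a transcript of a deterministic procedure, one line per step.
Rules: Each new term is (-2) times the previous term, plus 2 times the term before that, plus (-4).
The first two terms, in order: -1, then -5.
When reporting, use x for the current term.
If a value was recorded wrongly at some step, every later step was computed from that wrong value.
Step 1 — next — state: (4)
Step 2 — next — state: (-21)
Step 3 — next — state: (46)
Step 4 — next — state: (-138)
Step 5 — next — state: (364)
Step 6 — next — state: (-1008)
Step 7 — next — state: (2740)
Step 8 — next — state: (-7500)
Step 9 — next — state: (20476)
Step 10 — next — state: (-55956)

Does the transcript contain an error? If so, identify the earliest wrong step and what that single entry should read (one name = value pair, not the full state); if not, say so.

step 1: x = -2*(-5) + (2)*(-1) + (-4) = 4 -> no discrepancy
step 2: x = -2*(4) + (2)*(-5) + (-4) = -22 -> the transcript disagrees here
First deviation found at step 2; the corrected entry is x = -22.

step 2, x = -22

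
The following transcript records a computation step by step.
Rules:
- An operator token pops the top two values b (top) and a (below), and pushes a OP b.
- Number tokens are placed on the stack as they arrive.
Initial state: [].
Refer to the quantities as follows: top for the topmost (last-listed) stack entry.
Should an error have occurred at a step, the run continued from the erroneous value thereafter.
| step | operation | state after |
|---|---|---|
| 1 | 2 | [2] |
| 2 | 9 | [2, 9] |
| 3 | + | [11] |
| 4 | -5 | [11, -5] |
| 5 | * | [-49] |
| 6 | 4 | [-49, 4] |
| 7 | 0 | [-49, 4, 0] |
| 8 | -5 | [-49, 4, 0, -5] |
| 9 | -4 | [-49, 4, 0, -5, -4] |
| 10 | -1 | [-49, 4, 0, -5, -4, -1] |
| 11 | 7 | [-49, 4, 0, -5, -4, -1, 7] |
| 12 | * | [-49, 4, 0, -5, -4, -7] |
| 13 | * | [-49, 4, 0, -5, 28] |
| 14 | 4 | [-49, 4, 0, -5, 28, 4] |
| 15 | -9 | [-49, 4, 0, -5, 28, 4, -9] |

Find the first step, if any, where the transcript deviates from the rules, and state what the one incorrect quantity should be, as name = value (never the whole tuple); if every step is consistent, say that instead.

1. push 2: top = 2 (agrees with the transcript)
2. push 9: top = 9 (verified)
3. 2 + 9 = 11 (no discrepancy)
4. push -5: top = -5 (no discrepancy)
5. 11 * -5 = -55 (the recorded entry deviates here)
That makes step 5 the first incorrect line — top = -55 is what it should show.

step 5, top = -55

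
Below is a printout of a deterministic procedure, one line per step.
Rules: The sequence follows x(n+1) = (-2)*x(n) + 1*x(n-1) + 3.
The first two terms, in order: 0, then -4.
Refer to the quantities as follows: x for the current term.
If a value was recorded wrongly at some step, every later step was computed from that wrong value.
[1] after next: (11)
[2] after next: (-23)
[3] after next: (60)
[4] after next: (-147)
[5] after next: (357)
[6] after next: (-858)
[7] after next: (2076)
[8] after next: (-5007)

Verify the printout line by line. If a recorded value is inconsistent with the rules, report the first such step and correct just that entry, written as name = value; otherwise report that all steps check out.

step 4, x = -140

1. x = -2*(-4) + (1)*(0) + (3) = 11 (matches)
2. x = -2*(11) + (1)*(-4) + (3) = -23 (confirmed correct)
3. x = -2*(-23) + (1)*(11) + (3) = 60 (no discrepancy)
4. x = -2*(60) + (1)*(-23) + (3) = -140 (the printout disagrees here)
Conclusion: step 4 carries the first error; the entry should be x = -140.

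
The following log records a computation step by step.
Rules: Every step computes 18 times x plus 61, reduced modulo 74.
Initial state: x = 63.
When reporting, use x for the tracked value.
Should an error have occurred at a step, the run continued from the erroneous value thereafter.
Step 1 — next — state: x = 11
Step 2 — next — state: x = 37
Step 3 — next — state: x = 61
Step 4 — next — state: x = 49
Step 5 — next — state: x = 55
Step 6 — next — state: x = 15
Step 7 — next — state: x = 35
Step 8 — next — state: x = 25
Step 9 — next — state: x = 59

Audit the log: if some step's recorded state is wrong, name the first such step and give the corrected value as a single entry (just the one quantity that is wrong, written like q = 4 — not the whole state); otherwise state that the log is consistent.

Recomputing the run from the initial state:
step 1: x = 11
step 2: x = 37
step 3: x = 61
step 4: x = 49
step 5: x = 55
step 6: x = 15
step 7: x = 35
step 8: x = 25
step 9: x = 67
The first disagreement with the log is at step 9, where the value should be x = 67.

step 9, x = 67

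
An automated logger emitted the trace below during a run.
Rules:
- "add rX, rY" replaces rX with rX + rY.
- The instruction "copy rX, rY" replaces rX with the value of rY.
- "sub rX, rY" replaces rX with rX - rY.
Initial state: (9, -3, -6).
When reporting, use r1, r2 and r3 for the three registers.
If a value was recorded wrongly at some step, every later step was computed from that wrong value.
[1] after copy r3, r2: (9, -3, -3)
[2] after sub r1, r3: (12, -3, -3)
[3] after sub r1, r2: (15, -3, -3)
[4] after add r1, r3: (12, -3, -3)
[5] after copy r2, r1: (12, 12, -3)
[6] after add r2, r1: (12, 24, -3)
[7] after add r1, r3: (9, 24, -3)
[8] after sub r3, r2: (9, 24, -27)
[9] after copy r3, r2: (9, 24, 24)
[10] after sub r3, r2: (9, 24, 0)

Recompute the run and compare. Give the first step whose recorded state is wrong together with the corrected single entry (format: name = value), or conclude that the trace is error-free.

no error

Recomputing the run from the initial state:
step 1: r1 = 9, r2 = -3, r3 = -3
step 2: r1 = 12, r2 = -3, r3 = -3
step 3: r1 = 15, r2 = -3, r3 = -3
step 4: r1 = 12, r2 = -3, r3 = -3
step 5: r1 = 12, r2 = 12, r3 = -3
step 6: r1 = 12, r2 = 24, r3 = -3
step 7: r1 = 9, r2 = 24, r3 = -3
step 8: r1 = 9, r2 = 24, r3 = -27
step 9: r1 = 9, r2 = 24, r3 = 24
step 10: r1 = 9, r2 = 24, r3 = 0
This matches the trace at every step.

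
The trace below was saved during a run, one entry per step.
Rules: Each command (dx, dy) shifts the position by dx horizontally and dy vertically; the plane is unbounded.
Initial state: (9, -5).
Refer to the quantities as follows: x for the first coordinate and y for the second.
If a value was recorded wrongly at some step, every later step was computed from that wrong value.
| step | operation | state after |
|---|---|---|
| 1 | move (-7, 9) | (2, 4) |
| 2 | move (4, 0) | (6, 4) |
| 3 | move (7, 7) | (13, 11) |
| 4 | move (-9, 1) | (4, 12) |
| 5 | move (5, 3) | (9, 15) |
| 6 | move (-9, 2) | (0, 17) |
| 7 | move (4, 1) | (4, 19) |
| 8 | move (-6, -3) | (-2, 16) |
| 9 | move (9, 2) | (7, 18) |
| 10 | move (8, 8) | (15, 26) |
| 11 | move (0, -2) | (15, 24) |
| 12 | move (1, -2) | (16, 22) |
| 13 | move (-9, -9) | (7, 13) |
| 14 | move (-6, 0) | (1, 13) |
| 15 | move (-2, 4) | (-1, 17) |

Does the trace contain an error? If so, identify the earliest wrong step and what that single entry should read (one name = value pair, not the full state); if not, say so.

step 7, y = 18

step 1: x = 9 + (-7) = 2, y = -5 + (9) = 4 -> confirmed correct
step 2: x = 2 + (4) = 6, y = 4 + (0) = 4 -> matches
step 3: x = 6 + (7) = 13, y = 4 + (7) = 11 -> confirmed correct
step 4: x = 13 + (-9) = 4, y = 11 + (1) = 12 -> checks out
step 5: x = 4 + (5) = 9, y = 12 + (3) = 15 -> same as recorded
step 6: x = 9 + (-9) = 0, y = 15 + (2) = 17 -> consistent with the trace
step 7: x = 0 + (4) = 4, y = 17 + (1) = 18 -> the trace disagrees here
Step 7 is the first one off; corrected, y = 18.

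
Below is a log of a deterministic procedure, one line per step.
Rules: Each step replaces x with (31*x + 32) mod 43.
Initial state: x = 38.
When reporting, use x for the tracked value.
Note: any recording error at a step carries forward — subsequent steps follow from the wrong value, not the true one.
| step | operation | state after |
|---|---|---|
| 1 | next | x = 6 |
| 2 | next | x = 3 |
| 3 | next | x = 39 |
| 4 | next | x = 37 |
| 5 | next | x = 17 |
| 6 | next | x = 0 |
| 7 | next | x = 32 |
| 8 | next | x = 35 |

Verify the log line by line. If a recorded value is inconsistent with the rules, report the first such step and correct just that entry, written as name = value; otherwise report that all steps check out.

step 5, x = 18

Recomputing the run from the initial state:
step 1: x = 6
step 2: x = 3
step 3: x = 39
step 4: x = 37
step 5: x = 18
step 6: x = 31
step 7: x = 4
step 8: x = 27
The first disagreement with the log is at step 5, where the value should be x = 18.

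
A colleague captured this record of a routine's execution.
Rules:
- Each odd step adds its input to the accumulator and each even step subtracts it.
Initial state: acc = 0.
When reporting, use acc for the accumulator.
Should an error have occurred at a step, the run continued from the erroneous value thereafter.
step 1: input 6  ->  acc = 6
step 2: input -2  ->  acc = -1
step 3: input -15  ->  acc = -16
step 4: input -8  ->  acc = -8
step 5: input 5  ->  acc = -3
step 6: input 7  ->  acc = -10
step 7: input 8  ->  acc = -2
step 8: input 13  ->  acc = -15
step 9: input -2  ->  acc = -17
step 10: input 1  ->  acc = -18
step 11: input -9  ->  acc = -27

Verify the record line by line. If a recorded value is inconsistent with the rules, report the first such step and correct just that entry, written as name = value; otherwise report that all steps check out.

Step 1: acc = 0 + 6 = 6 — no discrepancy.
Step 2: acc = 6 - -2 = 8 — the record disagrees here.
First deviation found at step 2; the corrected entry is acc = 8.

step 2, acc = 8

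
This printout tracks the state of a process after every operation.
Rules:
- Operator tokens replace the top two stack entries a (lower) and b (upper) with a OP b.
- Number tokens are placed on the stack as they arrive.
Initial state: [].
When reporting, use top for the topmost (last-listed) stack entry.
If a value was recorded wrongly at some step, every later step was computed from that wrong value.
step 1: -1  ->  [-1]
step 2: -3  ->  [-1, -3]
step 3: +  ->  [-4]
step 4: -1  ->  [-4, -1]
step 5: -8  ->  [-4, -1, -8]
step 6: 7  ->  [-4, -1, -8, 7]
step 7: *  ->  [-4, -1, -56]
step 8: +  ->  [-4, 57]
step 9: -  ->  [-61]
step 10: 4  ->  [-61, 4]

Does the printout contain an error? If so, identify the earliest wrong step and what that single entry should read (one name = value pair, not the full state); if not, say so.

1. push -1: top = -1 (consistent with the printout)
2. push -3: top = -3 (same as recorded)
3. -1 + -3 = -4 (consistent with the printout)
4. push -1: top = -1 (checks out)
5. push -8: top = -8 (verified)
6. push 7: top = 7 (verified)
7. -8 * 7 = -56 (verified)
8. -1 + -56 = -57 (not what was recorded)
The earliest wrong entry is at step 8: it should read top = -57.

step 8, top = -57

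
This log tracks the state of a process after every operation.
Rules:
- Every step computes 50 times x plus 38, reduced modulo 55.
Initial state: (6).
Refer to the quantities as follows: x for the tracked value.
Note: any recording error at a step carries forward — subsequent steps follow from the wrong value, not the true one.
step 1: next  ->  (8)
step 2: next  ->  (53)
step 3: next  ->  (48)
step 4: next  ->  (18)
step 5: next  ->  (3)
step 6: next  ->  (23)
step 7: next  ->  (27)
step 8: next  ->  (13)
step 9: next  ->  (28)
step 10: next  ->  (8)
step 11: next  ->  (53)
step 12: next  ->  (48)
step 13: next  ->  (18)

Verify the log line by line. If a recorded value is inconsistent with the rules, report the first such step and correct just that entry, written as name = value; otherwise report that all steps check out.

step 7, x = 33

1. x = (50*6 + 38) mod 55 = 8 (exactly as logged)
2. x = (50*8 + 38) mod 55 = 53 (in agreement)
3. x = (50*53 + 38) mod 55 = 48 (in agreement)
4. x = (50*48 + 38) mod 55 = 18 (exactly as logged)
5. x = (50*18 + 38) mod 55 = 3 (no discrepancy)
6. x = (50*3 + 38) mod 55 = 23 (consistent with the log)
7. x = (50*23 + 38) mod 55 = 33 (not what was recorded)
First incorrect step: 7; the correct value is x = 33.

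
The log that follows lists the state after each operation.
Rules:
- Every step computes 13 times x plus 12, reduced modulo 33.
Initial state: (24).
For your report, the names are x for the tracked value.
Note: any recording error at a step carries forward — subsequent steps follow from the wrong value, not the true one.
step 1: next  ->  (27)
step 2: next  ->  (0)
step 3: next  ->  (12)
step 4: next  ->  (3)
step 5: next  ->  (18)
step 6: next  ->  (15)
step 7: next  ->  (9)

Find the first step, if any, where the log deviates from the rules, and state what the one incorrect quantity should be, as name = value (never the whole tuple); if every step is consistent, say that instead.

step 1: x = (13*24 + 12) mod 33 = 27 -> confirmed correct
step 2: x = (13*27 + 12) mod 33 = 0 -> no discrepancy
step 3: x = (13*0 + 12) mod 33 = 12 -> consistent with the log
step 4: x = (13*12 + 12) mod 33 = 3 -> no discrepancy
step 5: x = (13*3 + 12) mod 33 = 18 -> consistent with the log
step 6: x = (13*18 + 12) mod 33 = 15 -> agrees with the log
step 7: x = (13*15 + 12) mod 33 = 9 -> matches
All entries verified; no error found.

no error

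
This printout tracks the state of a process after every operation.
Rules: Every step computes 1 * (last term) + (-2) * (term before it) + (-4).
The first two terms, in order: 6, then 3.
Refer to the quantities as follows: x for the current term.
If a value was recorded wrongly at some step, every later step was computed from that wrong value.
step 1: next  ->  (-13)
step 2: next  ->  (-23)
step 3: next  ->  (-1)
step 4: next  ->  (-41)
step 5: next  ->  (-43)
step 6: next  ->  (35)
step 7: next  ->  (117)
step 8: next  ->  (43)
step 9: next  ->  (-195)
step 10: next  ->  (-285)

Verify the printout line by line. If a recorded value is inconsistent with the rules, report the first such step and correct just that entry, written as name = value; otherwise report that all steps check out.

Recomputing the run from the initial state:
step 1: x = -13
step 2: x = -23
step 3: x = -1
step 4: x = 41
step 5: x = 39
step 6: x = -47
step 7: x = -129
step 8: x = -39
step 9: x = 215
step 10: x = 289
The first disagreement with the printout is at step 4, where the value should be x = 41.

step 4, x = 41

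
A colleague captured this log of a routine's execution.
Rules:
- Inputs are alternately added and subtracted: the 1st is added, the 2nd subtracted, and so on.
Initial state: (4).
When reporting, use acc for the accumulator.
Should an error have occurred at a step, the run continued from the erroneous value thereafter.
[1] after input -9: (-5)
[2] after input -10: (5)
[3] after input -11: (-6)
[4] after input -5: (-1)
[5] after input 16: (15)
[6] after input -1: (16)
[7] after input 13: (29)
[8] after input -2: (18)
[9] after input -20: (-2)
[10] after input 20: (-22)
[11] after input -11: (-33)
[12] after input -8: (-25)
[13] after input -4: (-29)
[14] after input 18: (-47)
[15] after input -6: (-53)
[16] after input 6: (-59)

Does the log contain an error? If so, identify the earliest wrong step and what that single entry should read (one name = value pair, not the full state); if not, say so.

step 8, acc = 31

1. acc = 4 + -9 = -5 (no discrepancy)
2. acc = -5 - -10 = 5 (checks out)
3. acc = 5 + -11 = -6 (agrees with the log)
4. acc = -6 - -5 = -1 (verified)
5. acc = -1 + 16 = 15 (matches)
6. acc = 15 - -1 = 16 (same as recorded)
7. acc = 16 + 13 = 29 (confirmed correct)
8. acc = 29 - -2 = 31 (first mismatch against the log)
Step 8 is the first one off; corrected, acc = 31.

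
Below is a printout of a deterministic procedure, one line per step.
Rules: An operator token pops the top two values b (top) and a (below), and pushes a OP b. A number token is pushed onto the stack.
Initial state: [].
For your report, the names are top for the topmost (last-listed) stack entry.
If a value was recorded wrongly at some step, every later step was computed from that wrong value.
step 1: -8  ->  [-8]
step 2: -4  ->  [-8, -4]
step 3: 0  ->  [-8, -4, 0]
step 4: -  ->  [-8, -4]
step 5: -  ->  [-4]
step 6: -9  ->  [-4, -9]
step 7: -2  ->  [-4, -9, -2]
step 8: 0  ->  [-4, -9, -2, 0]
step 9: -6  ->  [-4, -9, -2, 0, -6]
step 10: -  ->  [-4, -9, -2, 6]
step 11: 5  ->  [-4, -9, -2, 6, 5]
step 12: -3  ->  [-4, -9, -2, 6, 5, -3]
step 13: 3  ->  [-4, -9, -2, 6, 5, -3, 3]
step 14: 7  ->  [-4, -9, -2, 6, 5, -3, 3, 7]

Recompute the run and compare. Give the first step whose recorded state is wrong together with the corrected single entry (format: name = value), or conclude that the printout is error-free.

no error

Step 1: push -8: top = -8 — exactly as logged.
Step 2: push -4: top = -4 — in agreement.
Step 3: push 0: top = 0 — verified.
Step 4: -4 - 0 = -4 — matches.
Step 5: -8 - -4 = -4 — checks out.
Step 6: push -9: top = -9 — matches.
Step 7: push -2: top = -2 — verified.
Step 8: push 0: top = 0 — confirmed correct.
Step 9: push -6: top = -6 — consistent with the printout.
Step 10: 0 - -6 = 6 — consistent with the printout.
Step 11: push 5: top = 5 — matches.
Step 12: push -3: top = -3 — confirmed correct.
Step 13: push 3: top = 3 — in agreement.
Step 14: push 7: top = 7 — matches.
Nothing is out of place; the run is error-free.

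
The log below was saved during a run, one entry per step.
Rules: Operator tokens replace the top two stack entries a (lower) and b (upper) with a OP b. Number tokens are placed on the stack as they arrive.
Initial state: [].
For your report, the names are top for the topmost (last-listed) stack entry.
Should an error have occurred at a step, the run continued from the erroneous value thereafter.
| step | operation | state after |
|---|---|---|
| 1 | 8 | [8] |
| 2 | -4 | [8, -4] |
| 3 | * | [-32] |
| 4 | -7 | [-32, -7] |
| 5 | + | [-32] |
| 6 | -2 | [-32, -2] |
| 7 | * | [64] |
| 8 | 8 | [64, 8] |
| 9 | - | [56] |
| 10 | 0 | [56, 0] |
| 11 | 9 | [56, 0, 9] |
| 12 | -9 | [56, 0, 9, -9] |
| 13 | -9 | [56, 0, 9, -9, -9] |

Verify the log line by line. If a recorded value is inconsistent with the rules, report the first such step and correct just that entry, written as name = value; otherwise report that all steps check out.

step 5, top = -39

Recomputing the run from the initial state:
step 1: [8]
step 2: [8, -4]
step 3: [-32]
step 4: [-32, -7]
step 5: [-39]
step 6: [-39, -2]
step 7: [78]
step 8: [78, 8]
step 9: [70]
step 10: [70, 0]
step 11: [70, 0, 9]
step 12: [70, 0, 9, -9]
step 13: [70, 0, 9, -9, -9]
The first disagreement with the log is at step 5, where the value should be top = -39.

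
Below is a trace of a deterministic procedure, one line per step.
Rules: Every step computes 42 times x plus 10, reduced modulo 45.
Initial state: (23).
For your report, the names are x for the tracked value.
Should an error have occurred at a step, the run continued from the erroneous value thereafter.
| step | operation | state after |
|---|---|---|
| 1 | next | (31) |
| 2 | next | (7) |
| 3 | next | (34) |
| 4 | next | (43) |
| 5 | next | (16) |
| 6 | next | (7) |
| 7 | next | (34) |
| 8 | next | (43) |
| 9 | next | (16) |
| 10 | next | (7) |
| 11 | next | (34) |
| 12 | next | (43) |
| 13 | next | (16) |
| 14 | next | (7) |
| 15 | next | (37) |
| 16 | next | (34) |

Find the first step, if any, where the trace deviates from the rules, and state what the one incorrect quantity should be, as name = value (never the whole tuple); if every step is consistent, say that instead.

Recomputing the run from the initial state:
step 1: x = 31
step 2: x = 7
step 3: x = 34
step 4: x = 43
step 5: x = 16
step 6: x = 7
step 7: x = 34
step 8: x = 43
step 9: x = 16
step 10: x = 7
step 11: x = 34
step 12: x = 43
step 13: x = 16
step 14: x = 7
step 15: x = 34
step 16: x = 43
The first disagreement with the trace is at step 15, where the value should be x = 34.

step 15, x = 34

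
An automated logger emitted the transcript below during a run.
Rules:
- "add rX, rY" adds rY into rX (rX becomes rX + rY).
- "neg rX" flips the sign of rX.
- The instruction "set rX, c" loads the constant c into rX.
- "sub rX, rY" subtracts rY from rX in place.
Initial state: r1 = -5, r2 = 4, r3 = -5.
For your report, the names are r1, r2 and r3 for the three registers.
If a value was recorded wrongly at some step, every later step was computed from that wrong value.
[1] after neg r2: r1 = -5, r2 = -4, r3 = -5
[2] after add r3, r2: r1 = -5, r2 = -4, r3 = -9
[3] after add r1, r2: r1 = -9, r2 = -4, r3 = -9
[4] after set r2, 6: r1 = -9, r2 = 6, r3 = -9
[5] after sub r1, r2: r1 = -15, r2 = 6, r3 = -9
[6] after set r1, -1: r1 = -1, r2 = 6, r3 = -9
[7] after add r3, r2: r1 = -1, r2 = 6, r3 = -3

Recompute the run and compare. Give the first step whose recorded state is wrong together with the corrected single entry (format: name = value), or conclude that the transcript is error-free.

Step 1: r2 = -(4) = -4 — in agreement.
Step 2: r3 = -5 + -4 = -9 — in agreement.
Step 3: r1 = -5 + -4 = -9 — confirmed correct.
Step 4: r2 = 6 — no discrepancy.
Step 5: r1 = -9 - 6 = -15 — exactly as logged.
Step 6: r1 = -1 — consistent with the transcript.
Step 7: r3 = -9 + 6 = -3 — checks out.
The recomputation confirms every line.

no error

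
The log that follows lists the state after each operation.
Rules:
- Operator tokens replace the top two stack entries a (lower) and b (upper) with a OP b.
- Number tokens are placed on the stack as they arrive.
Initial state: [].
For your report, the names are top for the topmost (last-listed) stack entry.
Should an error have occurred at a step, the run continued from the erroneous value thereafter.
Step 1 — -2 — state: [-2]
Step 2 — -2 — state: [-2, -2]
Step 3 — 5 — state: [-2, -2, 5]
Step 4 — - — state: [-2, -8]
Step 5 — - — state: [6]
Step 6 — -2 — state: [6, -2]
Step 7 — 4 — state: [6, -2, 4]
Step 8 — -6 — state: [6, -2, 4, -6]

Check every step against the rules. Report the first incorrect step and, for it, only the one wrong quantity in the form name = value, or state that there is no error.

step 4, top = -7

Recomputing the run from the initial state:
step 1: [-2]
step 2: [-2, -2]
step 3: [-2, -2, 5]
step 4: [-2, -7]
step 5: [5]
step 6: [5, -2]
step 7: [5, -2, 4]
step 8: [5, -2, 4, -6]
The first disagreement with the log is at step 4, where the value should be top = -7.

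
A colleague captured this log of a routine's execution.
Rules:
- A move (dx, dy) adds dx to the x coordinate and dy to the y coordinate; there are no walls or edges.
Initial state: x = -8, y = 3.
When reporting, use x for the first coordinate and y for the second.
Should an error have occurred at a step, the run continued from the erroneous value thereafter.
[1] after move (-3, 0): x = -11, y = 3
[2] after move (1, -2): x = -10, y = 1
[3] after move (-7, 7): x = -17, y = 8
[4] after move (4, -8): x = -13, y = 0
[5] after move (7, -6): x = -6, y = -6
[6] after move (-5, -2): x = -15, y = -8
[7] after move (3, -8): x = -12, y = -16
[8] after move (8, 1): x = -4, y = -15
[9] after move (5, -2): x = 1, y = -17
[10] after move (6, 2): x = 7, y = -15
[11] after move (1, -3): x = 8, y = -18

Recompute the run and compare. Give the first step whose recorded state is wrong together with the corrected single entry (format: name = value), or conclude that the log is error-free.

Step 1: x = -8 + (-3) = -11, y = 3 + (0) = 3 — exactly as logged.
Step 2: x = -11 + (1) = -10, y = 3 + (-2) = 1 — checks out.
Step 3: x = -10 + (-7) = -17, y = 1 + (7) = 8 — same as recorded.
Step 4: x = -17 + (4) = -13, y = 8 + (-8) = 0 — confirmed correct.
Step 5: x = -13 + (7) = -6, y = 0 + (-6) = -6 — confirmed correct.
Step 6: x = -6 + (-5) = -11, y = -6 + (-2) = -8 — a discrepancy with the log.
The earliest wrong entry is at step 6: it should read x = -11.

step 6, x = -11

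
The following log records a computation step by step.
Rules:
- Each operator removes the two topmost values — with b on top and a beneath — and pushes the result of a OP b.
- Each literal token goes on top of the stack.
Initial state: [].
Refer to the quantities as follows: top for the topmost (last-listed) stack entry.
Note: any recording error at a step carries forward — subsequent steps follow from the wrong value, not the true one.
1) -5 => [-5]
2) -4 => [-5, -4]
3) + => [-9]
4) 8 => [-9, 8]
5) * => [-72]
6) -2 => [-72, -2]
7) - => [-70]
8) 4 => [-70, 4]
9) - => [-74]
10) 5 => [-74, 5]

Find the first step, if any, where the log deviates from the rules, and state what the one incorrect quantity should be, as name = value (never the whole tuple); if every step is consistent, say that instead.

Recomputing the run from the initial state:
step 1: [-5]
step 2: [-5, -4]
step 3: [-9]
step 4: [-9, 8]
step 5: [-72]
step 6: [-72, -2]
step 7: [-70]
step 8: [-70, 4]
step 9: [-74]
step 10: [-74, 5]
This matches the log at every step.

no error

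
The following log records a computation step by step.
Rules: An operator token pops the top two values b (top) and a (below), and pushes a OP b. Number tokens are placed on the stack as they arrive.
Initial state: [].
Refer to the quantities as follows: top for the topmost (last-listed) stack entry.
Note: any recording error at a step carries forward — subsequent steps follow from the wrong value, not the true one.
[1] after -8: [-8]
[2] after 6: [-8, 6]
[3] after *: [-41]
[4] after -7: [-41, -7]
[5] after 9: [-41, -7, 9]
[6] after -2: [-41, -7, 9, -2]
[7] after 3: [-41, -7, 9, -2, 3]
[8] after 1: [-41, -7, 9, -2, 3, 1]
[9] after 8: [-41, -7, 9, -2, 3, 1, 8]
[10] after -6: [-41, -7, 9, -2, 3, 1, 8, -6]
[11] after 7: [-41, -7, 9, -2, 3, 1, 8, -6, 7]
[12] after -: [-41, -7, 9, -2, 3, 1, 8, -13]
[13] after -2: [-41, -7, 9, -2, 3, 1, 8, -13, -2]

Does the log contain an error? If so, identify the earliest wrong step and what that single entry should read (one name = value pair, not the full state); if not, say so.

step 3, top = -48

1. push -8: top = -8 (in agreement)
2. push 6: top = 6 (exactly as logged)
3. -8 * 6 = -48 (this is not what the log shows)
Conclusion: step 3 carries the first error; the entry should be top = -48.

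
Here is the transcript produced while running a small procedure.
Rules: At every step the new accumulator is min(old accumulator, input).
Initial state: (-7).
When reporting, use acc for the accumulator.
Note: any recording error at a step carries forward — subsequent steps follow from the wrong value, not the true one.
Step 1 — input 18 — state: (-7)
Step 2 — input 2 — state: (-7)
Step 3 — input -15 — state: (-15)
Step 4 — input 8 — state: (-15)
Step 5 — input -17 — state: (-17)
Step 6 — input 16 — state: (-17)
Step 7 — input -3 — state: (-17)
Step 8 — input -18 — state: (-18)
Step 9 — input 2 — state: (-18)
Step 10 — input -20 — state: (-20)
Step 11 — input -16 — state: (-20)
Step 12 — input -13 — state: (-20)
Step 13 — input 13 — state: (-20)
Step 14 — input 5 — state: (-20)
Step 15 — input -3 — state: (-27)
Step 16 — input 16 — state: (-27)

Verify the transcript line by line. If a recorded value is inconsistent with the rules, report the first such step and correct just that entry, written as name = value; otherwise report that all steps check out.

step 15, acc = -20

Recomputing the run from the initial state:
step 1: acc = -7
step 2: acc = -7
step 3: acc = -15
step 4: acc = -15
step 5: acc = -17
step 6: acc = -17
step 7: acc = -17
step 8: acc = -18
step 9: acc = -18
step 10: acc = -20
step 11: acc = -20
step 12: acc = -20
step 13: acc = -20
step 14: acc = -20
step 15: acc = -20
step 16: acc = -20
The first disagreement with the transcript is at step 15, where the value should be acc = -20.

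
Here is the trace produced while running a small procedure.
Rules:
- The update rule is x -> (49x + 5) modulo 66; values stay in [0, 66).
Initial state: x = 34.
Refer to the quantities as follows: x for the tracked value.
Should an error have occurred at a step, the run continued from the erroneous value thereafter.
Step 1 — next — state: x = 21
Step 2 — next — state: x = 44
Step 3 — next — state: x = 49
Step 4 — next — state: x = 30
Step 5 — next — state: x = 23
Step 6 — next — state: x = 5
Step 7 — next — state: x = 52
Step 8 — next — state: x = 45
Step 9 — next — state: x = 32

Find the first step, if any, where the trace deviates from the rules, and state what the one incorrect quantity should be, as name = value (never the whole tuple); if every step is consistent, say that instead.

step 6, x = 10

step 1: x = (49*34 + 5) mod 66 = 21 -> in agreement
step 2: x = (49*21 + 5) mod 66 = 44 -> agrees with the trace
step 3: x = (49*44 + 5) mod 66 = 49 -> consistent with the trace
step 4: x = (49*49 + 5) mod 66 = 30 -> matches
step 5: x = (49*30 + 5) mod 66 = 23 -> agrees with the trace
step 6: x = (49*23 + 5) mod 66 = 10 -> first mismatch against the trace
First deviation found at step 6; the corrected entry is x = 10.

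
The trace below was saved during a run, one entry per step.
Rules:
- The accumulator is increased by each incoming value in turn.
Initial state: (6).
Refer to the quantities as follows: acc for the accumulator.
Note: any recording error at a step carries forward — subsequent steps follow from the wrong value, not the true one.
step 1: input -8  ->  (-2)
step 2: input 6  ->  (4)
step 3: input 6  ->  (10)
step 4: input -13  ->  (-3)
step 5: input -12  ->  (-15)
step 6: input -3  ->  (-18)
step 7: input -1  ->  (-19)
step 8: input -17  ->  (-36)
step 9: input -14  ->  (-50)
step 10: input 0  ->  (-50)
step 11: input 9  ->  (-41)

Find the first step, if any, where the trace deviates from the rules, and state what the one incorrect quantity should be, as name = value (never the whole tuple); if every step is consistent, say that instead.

1. acc = 6 + -8 = -2 (verified)
2. acc = -2 + 6 = 4 (consistent with the trace)
3. acc = 4 + 6 = 10 (no discrepancy)
4. acc = 10 + -13 = -3 (agrees with the trace)
5. acc = -3 + -12 = -15 (same as recorded)
6. acc = -15 + -3 = -18 (verified)
7. acc = -18 + -1 = -19 (agrees with the trace)
8. acc = -19 + -17 = -36 (same as recorded)
9. acc = -36 + -14 = -50 (agrees with the trace)
10. acc = -50 + 0 = -50 (no discrepancy)
11. acc = -50 + 9 = -41 (agrees with the trace)
Nothing is out of place; the run is error-free.

no error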